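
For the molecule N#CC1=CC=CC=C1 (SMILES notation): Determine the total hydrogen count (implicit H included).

Walk through each heavy atom and fill implicit hydrogens from standard valence (C 4, N 3, O 2, S 2, halogen 1):
  atom 1: N, bond orders sum to 3 (valence 3) → 0 H
  atom 2: C, bond orders sum to 4 (valence 4) → 0 H
  atom 3: C, bond orders sum to 4 (valence 4) → 0 H
  atom 4: C, bond orders sum to 3 (valence 4) → 1 H
  atom 5: C, bond orders sum to 3 (valence 4) → 1 H
  atom 6: C, bond orders sum to 3 (valence 4) → 1 H
  atom 7: C, bond orders sum to 3 (valence 4) → 1 H
  atom 8: C, bond orders sum to 3 (valence 4) → 1 H
Total hydrogens: 5.

5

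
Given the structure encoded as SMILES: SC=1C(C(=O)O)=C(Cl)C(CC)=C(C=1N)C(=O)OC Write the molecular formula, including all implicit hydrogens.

C11H12ClNO4S

Walk through each heavy atom and fill implicit hydrogens from standard valence (C 4, N 3, O 2, S 2, halogen 1):
  atom 1: S, bond orders sum to 1 (valence 2) → 1 H
  atom 2: C, bond orders sum to 4 (valence 4) → 0 H
  atom 3: C, bond orders sum to 4 (valence 4) → 0 H
  atom 4: C, bond orders sum to 4 (valence 4) → 0 H
  atom 5: O, bond orders sum to 2 (valence 2) → 0 H
  atom 6: O, bond orders sum to 1 (valence 2) → 1 H
  atom 7: C, bond orders sum to 4 (valence 4) → 0 H
  atom 8: Cl (halogen, monovalent) → 0 H
  atom 9: C, bond orders sum to 4 (valence 4) → 0 H
  atom 10: C, bond orders sum to 2 (valence 4) → 2 H
  atom 11: C, bond orders sum to 1 (valence 4) → 3 H
  atom 12: C, bond orders sum to 4 (valence 4) → 0 H
  atom 13: C, bond orders sum to 4 (valence 4) → 0 H
  atom 14: N, bond orders sum to 1 (valence 3) → 2 H
  atom 15: C, bond orders sum to 4 (valence 4) → 0 H
  atom 16: O, bond orders sum to 2 (valence 2) → 0 H
  atom 17: O, bond orders sum to 2 (valence 2) → 0 H
  atom 18: C, bond orders sum to 1 (valence 4) → 3 H
Totals → C:11, H:12, Cl:1, N:1, O:4, S:1.
In Hill order: C11H12ClNO4S.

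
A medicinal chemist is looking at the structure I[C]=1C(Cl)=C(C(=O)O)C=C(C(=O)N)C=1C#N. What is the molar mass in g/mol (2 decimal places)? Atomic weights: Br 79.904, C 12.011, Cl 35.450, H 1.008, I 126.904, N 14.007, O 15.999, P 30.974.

350.50 g/mol

First, the molecular formula is C9H4ClIN2O3 (counting implicit H from valence).
  C: 9 × 12.011 = 108.099
  Cl: 1 × 35.450 = 35.450
  H: 4 × 1.008 = 4.032
  I: 1 × 126.904 = 126.904
  N: 2 × 14.007 = 28.014
  O: 3 × 15.999 = 47.997
Sum: 9×12.011 + 1×35.450 + 4×1.008 + 1×126.904 + 2×14.007 + 3×15.999 = 350.496 → 350.50 g/mol.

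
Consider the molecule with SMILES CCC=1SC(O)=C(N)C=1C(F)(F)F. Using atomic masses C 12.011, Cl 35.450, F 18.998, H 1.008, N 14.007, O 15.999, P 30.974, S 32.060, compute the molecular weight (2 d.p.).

211.20 g/mol

First, the molecular formula is C7H8F3NOS (counting implicit H from valence).
  C: 7 × 12.011 = 84.077
  F: 3 × 18.998 = 56.994
  H: 8 × 1.008 = 8.064
  N: 1 × 14.007 = 14.007
  O: 1 × 15.999 = 15.999
  S: 1 × 32.060 = 32.060
Sum: 7×12.011 + 3×18.998 + 8×1.008 + 1×14.007 + 1×15.999 + 1×32.060 = 211.201 → 211.20 g/mol.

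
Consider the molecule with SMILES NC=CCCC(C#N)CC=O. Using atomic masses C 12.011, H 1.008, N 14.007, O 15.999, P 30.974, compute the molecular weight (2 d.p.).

First, the molecular formula is C8H12N2O (counting implicit H from valence).
  C: 8 × 12.011 = 96.088
  H: 12 × 1.008 = 12.096
  N: 2 × 14.007 = 28.014
  O: 1 × 15.999 = 15.999
Sum: 8×12.011 + 12×1.008 + 2×14.007 + 1×15.999 = 152.197 → 152.20 g/mol.

152.20 g/mol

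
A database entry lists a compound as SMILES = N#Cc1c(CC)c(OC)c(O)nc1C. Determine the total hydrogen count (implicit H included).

Walk through each heavy atom and fill implicit hydrogens from standard valence (C 4, N 3, O 2, S 2, halogen 1); for lowercase aromatic atoms, an aromatic c carries 1 H when it has two neighbours and 0 H with three, and aromatic n carries 0 H:
  atom 1: N, bond orders sum to 3 (valence 3) → 0 H
  atom 2: C, bond orders sum to 4 (valence 4) → 0 H
  atom 3: aromatic c, 3 neighbours → 0 H
  atom 4: aromatic c, 3 neighbours → 0 H
  atom 5: C, bond orders sum to 2 (valence 4) → 2 H
  atom 6: C, bond orders sum to 1 (valence 4) → 3 H
  atom 7: aromatic c, 3 neighbours → 0 H
  atom 8: O, bond orders sum to 2 (valence 2) → 0 H
  atom 9: C, bond orders sum to 1 (valence 4) → 3 H
  atom 10: aromatic c, 3 neighbours → 0 H
  atom 11: O, bond orders sum to 1 (valence 2) → 1 H
  atom 12: aromatic n, 2 neighbours → 0 H
  atom 13: aromatic c, 3 neighbours → 0 H
  atom 14: C, bond orders sum to 1 (valence 4) → 3 H
Total hydrogens: 12.

12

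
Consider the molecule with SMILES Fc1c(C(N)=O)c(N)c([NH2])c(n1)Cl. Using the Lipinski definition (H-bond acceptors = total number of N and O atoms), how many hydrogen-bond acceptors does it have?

N atoms: 4; O atoms: 1.
Lipinski HBA = 4 + 1 = 5.

5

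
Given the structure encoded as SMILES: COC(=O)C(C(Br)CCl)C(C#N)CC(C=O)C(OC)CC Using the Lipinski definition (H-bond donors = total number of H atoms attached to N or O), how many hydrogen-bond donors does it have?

0

Donors: find every N or O and count the H atoms it carries.
  atom 2 (O): bond orders sum to 2 → 0 H
  atom 4 (O): bond orders sum to 2 → 0 H
  atom 12 (N): bond orders sum to 3 → 0 H
  atom 16 (O): bond orders sum to 2 → 0 H
  atom 18 (O): bond orders sum to 2 → 0 H
Lipinski HBD = 0.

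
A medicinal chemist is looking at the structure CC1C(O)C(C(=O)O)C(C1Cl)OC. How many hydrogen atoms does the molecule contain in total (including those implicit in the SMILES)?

13

Walk through each heavy atom and fill implicit hydrogens from standard valence (C 4, N 3, O 2, S 2, halogen 1):
  atom 1: C, bond orders sum to 1 (valence 4) → 3 H
  atom 2: C, bond orders sum to 3 (valence 4) → 1 H
  atom 3: C, bond orders sum to 3 (valence 4) → 1 H
  atom 4: O, bond orders sum to 1 (valence 2) → 1 H
  atom 5: C, bond orders sum to 3 (valence 4) → 1 H
  atom 6: C, bond orders sum to 4 (valence 4) → 0 H
  atom 7: O, bond orders sum to 2 (valence 2) → 0 H
  atom 8: O, bond orders sum to 1 (valence 2) → 1 H
  atom 9: C, bond orders sum to 3 (valence 4) → 1 H
  atom 10: C, bond orders sum to 3 (valence 4) → 1 H
  atom 11: Cl (halogen, monovalent) → 0 H
  atom 12: O, bond orders sum to 2 (valence 2) → 0 H
  atom 13: C, bond orders sum to 1 (valence 4) → 3 H
Total hydrogens: 13.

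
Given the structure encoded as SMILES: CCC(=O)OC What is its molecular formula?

C4H8O2

Walk through each heavy atom and fill implicit hydrogens from standard valence (C 4, N 3, O 2, S 2, halogen 1):
  atom 1: C, bond orders sum to 1 (valence 4) → 3 H
  atom 2: C, bond orders sum to 2 (valence 4) → 2 H
  atom 3: C, bond orders sum to 4 (valence 4) → 0 H
  atom 4: O, bond orders sum to 2 (valence 2) → 0 H
  atom 5: O, bond orders sum to 2 (valence 2) → 0 H
  atom 6: C, bond orders sum to 1 (valence 4) → 3 H
Totals → C:4, H:8, O:2.
In Hill order: C4H8O2.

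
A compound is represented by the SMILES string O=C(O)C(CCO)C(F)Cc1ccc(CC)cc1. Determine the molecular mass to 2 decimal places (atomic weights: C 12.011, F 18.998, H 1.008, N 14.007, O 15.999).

First, the molecular formula is C14H19FO3 (counting implicit H from valence).
  C: 14 × 12.011 = 168.154
  F: 1 × 18.998 = 18.998
  H: 19 × 1.008 = 19.152
  O: 3 × 15.999 = 47.997
Sum: 14×12.011 + 1×18.998 + 19×1.008 + 3×15.999 = 254.301 → 254.30 g/mol.

254.30 g/mol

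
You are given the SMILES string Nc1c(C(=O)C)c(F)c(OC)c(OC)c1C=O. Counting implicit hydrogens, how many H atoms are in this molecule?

Walk through each heavy atom and fill implicit hydrogens from standard valence (C 4, N 3, O 2, S 2, halogen 1); for lowercase aromatic atoms, an aromatic c carries 1 H when it has two neighbours and 0 H with three, and aromatic n carries 0 H:
  atom 1: N, bond orders sum to 1 (valence 3) → 2 H
  atom 2: aromatic c, 3 neighbours → 0 H
  atom 3: aromatic c, 3 neighbours → 0 H
  atom 4: C, bond orders sum to 4 (valence 4) → 0 H
  atom 5: O, bond orders sum to 2 (valence 2) → 0 H
  atom 6: C, bond orders sum to 1 (valence 4) → 3 H
  atom 7: aromatic c, 3 neighbours → 0 H
  atom 8: F (halogen, monovalent) → 0 H
  atom 9: aromatic c, 3 neighbours → 0 H
  atom 10: O, bond orders sum to 2 (valence 2) → 0 H
  atom 11: C, bond orders sum to 1 (valence 4) → 3 H
  atom 12: aromatic c, 3 neighbours → 0 H
  atom 13: O, bond orders sum to 2 (valence 2) → 0 H
  atom 14: C, bond orders sum to 1 (valence 4) → 3 H
  atom 15: aromatic c, 3 neighbours → 0 H
  atom 16: C, bond orders sum to 3 (valence 4) → 1 H
  atom 17: O, bond orders sum to 2 (valence 2) → 0 H
Total hydrogens: 12.

12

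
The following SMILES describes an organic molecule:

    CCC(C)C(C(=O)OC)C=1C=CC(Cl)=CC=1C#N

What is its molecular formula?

Walk through each heavy atom and fill implicit hydrogens from standard valence (C 4, N 3, O 2, S 2, halogen 1):
  atom 1: C, bond orders sum to 1 (valence 4) → 3 H
  atom 2: C, bond orders sum to 2 (valence 4) → 2 H
  atom 3: C, bond orders sum to 3 (valence 4) → 1 H
  atom 4: C, bond orders sum to 1 (valence 4) → 3 H
  atom 5: C, bond orders sum to 3 (valence 4) → 1 H
  atom 6: C, bond orders sum to 4 (valence 4) → 0 H
  atom 7: O, bond orders sum to 2 (valence 2) → 0 H
  atom 8: O, bond orders sum to 2 (valence 2) → 0 H
  atom 9: C, bond orders sum to 1 (valence 4) → 3 H
  atom 10: C, bond orders sum to 4 (valence 4) → 0 H
  atom 11: C, bond orders sum to 3 (valence 4) → 1 H
  atom 12: C, bond orders sum to 3 (valence 4) → 1 H
  atom 13: C, bond orders sum to 4 (valence 4) → 0 H
  atom 14: Cl (halogen, monovalent) → 0 H
  atom 15: C, bond orders sum to 3 (valence 4) → 1 H
  atom 16: C, bond orders sum to 4 (valence 4) → 0 H
  atom 17: C, bond orders sum to 4 (valence 4) → 0 H
  atom 18: N, bond orders sum to 3 (valence 3) → 0 H
Totals → C:14, H:16, Cl:1, N:1, O:2.

C14H16ClNO2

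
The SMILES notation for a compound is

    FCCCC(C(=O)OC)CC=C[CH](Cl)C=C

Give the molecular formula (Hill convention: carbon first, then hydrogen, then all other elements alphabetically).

Walk through each heavy atom and fill implicit hydrogens from standard valence (C 4, N 3, O 2, S 2, halogen 1):
  atom 1: F (halogen, monovalent) → 0 H
  atom 2: C, bond orders sum to 2 (valence 4) → 2 H
  atom 3: C, bond orders sum to 2 (valence 4) → 2 H
  atom 4: C, bond orders sum to 2 (valence 4) → 2 H
  atom 5: C, bond orders sum to 3 (valence 4) → 1 H
  atom 6: C, bond orders sum to 4 (valence 4) → 0 H
  atom 7: O, bond orders sum to 2 (valence 2) → 0 H
  atom 8: O, bond orders sum to 2 (valence 2) → 0 H
  atom 9: C, bond orders sum to 1 (valence 4) → 3 H
  atom 10: C, bond orders sum to 2 (valence 4) → 2 H
  atom 11: C, bond orders sum to 3 (valence 4) → 1 H
  atom 12: C, bond orders sum to 3 (valence 4) → 1 H
  atom 13: C with explicit H count 1
  atom 14: Cl (halogen, monovalent) → 0 H
  atom 15: C, bond orders sum to 3 (valence 4) → 1 H
  atom 16: C, bond orders sum to 2 (valence 4) → 2 H
Totals → C:12, H:18, Cl:1, F:1, O:2.
In Hill order: C12H18ClFO2.

C12H18ClFO2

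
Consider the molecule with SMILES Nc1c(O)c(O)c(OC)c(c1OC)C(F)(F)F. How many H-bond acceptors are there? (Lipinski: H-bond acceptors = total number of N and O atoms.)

5

N atoms: 1; O atoms: 4.
Lipinski HBA = 1 + 4 = 5.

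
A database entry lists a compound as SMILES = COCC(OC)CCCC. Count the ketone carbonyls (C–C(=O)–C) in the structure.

0

Scan the SMILES for the ketone motif — none present.
Groups that are present: 2 ether.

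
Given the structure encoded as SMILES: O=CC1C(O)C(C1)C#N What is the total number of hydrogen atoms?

Walk through each heavy atom and fill implicit hydrogens from standard valence (C 4, N 3, O 2, S 2, halogen 1):
  atom 1: O, bond orders sum to 2 (valence 2) → 0 H
  atom 2: C, bond orders sum to 3 (valence 4) → 1 H
  atom 3: C, bond orders sum to 3 (valence 4) → 1 H
  atom 4: C, bond orders sum to 3 (valence 4) → 1 H
  atom 5: O, bond orders sum to 1 (valence 2) → 1 H
  atom 6: C, bond orders sum to 3 (valence 4) → 1 H
  atom 7: C, bond orders sum to 2 (valence 4) → 2 H
  atom 8: C, bond orders sum to 4 (valence 4) → 0 H
  atom 9: N, bond orders sum to 3 (valence 3) → 0 H
Total hydrogens: 7.

7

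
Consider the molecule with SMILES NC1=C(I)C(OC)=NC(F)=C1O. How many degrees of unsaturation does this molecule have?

4

Degree of unsaturation = (number of rings) + (number of π bonds).
Ring closures in the SMILES: 1.
π bonds: 3 double bonds (each 1 DoU) → 3 DoU from unsaturation.
Total DoU = 1 + 3 = 4.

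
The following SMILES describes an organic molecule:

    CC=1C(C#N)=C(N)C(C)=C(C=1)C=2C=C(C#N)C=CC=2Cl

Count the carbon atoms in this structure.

Count every carbon token in the SMILES (each C, including those in ring-closure positions and inside branches).
Carbon count: 16.

16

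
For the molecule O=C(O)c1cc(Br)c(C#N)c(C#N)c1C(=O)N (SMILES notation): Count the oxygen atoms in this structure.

Scan the SMILES for O atoms (remember two-letter symbols like Cl and Br are single atoms).
Oxygen count: 3.

3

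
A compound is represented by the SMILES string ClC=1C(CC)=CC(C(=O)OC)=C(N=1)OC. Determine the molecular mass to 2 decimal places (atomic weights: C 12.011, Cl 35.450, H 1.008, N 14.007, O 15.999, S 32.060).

First, the molecular formula is C10H12ClNO3 (counting implicit H from valence).
  C: 10 × 12.011 = 120.110
  Cl: 1 × 35.450 = 35.450
  H: 12 × 1.008 = 12.096
  N: 1 × 14.007 = 14.007
  O: 3 × 15.999 = 47.997
Sum: 10×12.011 + 1×35.450 + 12×1.008 + 1×14.007 + 3×15.999 = 229.660 → 229.66 g/mol.

229.66 g/mol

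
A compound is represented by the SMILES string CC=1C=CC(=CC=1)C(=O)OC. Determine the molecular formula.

Walk through each heavy atom and fill implicit hydrogens from standard valence (C 4, N 3, O 2, S 2, halogen 1):
  atom 1: C, bond orders sum to 1 (valence 4) → 3 H
  atom 2: C, bond orders sum to 4 (valence 4) → 0 H
  atom 3: C, bond orders sum to 3 (valence 4) → 1 H
  atom 4: C, bond orders sum to 3 (valence 4) → 1 H
  atom 5: C, bond orders sum to 4 (valence 4) → 0 H
  atom 6: C, bond orders sum to 3 (valence 4) → 1 H
  atom 7: C, bond orders sum to 3 (valence 4) → 1 H
  atom 8: C, bond orders sum to 4 (valence 4) → 0 H
  atom 9: O, bond orders sum to 2 (valence 2) → 0 H
  atom 10: O, bond orders sum to 2 (valence 2) → 0 H
  atom 11: C, bond orders sum to 1 (valence 4) → 3 H
Totals → C:9, H:10, O:2.
In Hill order: C9H10O2.

C9H10O2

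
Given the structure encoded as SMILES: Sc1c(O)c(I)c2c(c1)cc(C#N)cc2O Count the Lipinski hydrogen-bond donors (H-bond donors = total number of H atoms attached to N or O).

Donors: find every N or O and count the H atoms it carries.
  atom 4 (O): bond orders sum to 1 → 1 H
  atom 13 (N): bond orders sum to 3 → 0 H
  atom 16 (O): bond orders sum to 1 → 1 H
Lipinski HBD = 2.

2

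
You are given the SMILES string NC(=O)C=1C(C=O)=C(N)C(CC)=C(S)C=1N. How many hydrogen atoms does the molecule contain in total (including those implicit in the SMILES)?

Walk through each heavy atom and fill implicit hydrogens from standard valence (C 4, N 3, O 2, S 2, halogen 1):
  atom 1: N, bond orders sum to 1 (valence 3) → 2 H
  atom 2: C, bond orders sum to 4 (valence 4) → 0 H
  atom 3: O, bond orders sum to 2 (valence 2) → 0 H
  atom 4: C, bond orders sum to 4 (valence 4) → 0 H
  atom 5: C, bond orders sum to 4 (valence 4) → 0 H
  atom 6: C, bond orders sum to 3 (valence 4) → 1 H
  atom 7: O, bond orders sum to 2 (valence 2) → 0 H
  atom 8: C, bond orders sum to 4 (valence 4) → 0 H
  atom 9: N, bond orders sum to 1 (valence 3) → 2 H
  atom 10: C, bond orders sum to 4 (valence 4) → 0 H
  atom 11: C, bond orders sum to 2 (valence 4) → 2 H
  atom 12: C, bond orders sum to 1 (valence 4) → 3 H
  atom 13: C, bond orders sum to 4 (valence 4) → 0 H
  atom 14: S, bond orders sum to 1 (valence 2) → 1 H
  atom 15: C, bond orders sum to 4 (valence 4) → 0 H
  atom 16: N, bond orders sum to 1 (valence 3) → 2 H
Total hydrogens: 13.

13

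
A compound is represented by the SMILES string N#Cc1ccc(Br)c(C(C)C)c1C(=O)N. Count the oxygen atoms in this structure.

Scan the SMILES for O atoms (remember two-letter symbols like Cl and Br are single atoms).
Oxygen count: 1.

1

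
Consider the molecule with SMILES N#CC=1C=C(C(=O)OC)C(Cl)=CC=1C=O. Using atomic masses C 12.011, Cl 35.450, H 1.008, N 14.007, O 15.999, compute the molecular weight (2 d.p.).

First, the molecular formula is C10H6ClNO3 (counting implicit H from valence).
  C: 10 × 12.011 = 120.110
  Cl: 1 × 35.450 = 35.450
  H: 6 × 1.008 = 6.048
  N: 1 × 14.007 = 14.007
  O: 3 × 15.999 = 47.997
Sum: 10×12.011 + 1×35.450 + 6×1.008 + 1×14.007 + 3×15.999 = 223.612 → 223.61 g/mol.

223.61 g/mol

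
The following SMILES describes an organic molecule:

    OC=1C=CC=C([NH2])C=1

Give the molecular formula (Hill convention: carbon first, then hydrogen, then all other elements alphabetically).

Walk through each heavy atom and fill implicit hydrogens from standard valence (C 4, N 3, O 2, S 2, halogen 1):
  atom 1: O, bond orders sum to 1 (valence 2) → 1 H
  atom 2: C, bond orders sum to 4 (valence 4) → 0 H
  atom 3: C, bond orders sum to 3 (valence 4) → 1 H
  atom 4: C, bond orders sum to 3 (valence 4) → 1 H
  atom 5: C, bond orders sum to 3 (valence 4) → 1 H
  atom 6: C, bond orders sum to 4 (valence 4) → 0 H
  atom 7: N with explicit H count 2
  atom 8: C, bond orders sum to 3 (valence 4) → 1 H
Totals → C:6, H:7, N:1, O:1.
In Hill order: C6H7NO.

C6H7NO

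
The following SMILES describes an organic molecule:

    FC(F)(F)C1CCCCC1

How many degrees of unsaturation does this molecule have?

Molecular formula: C7H11F3.
DoU = (2C + 2 + N − H − X) / 2, where X is the halogen count and O/S are ignored.
    = (2·7 + 2 + 0 − 11 − 3) / 2 = 2 / 2 = 1.

1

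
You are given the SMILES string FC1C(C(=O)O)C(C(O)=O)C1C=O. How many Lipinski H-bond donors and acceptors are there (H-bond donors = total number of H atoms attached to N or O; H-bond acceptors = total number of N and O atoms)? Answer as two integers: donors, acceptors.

Donors: find every N or O and count the H atoms it carries.
  atom 5 (O): bond orders sum to 2 → 0 H
  atom 6 (O): bond orders sum to 1 → 1 H
  atom 9 (O): bond orders sum to 1 → 1 H
  atom 10 (O): bond orders sum to 2 → 0 H
  atom 13 (O): bond orders sum to 2 → 0 H
Lipinski HBD = 2.
Acceptors: N atoms = 0, O atoms = 5 → HBA = 5.

2, 5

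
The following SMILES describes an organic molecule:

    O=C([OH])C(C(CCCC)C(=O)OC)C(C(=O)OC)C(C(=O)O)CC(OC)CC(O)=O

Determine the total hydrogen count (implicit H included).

30

Walk through each heavy atom and fill implicit hydrogens from standard valence (C 4, N 3, O 2, S 2, halogen 1):
  atom 1: O, bond orders sum to 2 (valence 2) → 0 H
  atom 2: C, bond orders sum to 4 (valence 4) → 0 H
  atom 3: O with explicit H count 1
  atom 4: C, bond orders sum to 3 (valence 4) → 1 H
  atom 5: C, bond orders sum to 3 (valence 4) → 1 H
  atom 6: C, bond orders sum to 2 (valence 4) → 2 H
  atom 7: C, bond orders sum to 2 (valence 4) → 2 H
  atom 8: C, bond orders sum to 2 (valence 4) → 2 H
  atom 9: C, bond orders sum to 1 (valence 4) → 3 H
  atom 10: C, bond orders sum to 4 (valence 4) → 0 H
  atom 11: O, bond orders sum to 2 (valence 2) → 0 H
  atom 12: O, bond orders sum to 2 (valence 2) → 0 H
  atom 13: C, bond orders sum to 1 (valence 4) → 3 H
  atom 14: C, bond orders sum to 3 (valence 4) → 1 H
  atom 15: C, bond orders sum to 4 (valence 4) → 0 H
  atom 16: O, bond orders sum to 2 (valence 2) → 0 H
  atom 17: O, bond orders sum to 2 (valence 2) → 0 H
  atom 18: C, bond orders sum to 1 (valence 4) → 3 H
  atom 19: C, bond orders sum to 3 (valence 4) → 1 H
  atom 20: C, bond orders sum to 4 (valence 4) → 0 H
  atom 21: O, bond orders sum to 2 (valence 2) → 0 H
  atom 22: O, bond orders sum to 1 (valence 2) → 1 H
  atom 23: C, bond orders sum to 2 (valence 4) → 2 H
  atom 24: C, bond orders sum to 3 (valence 4) → 1 H
  atom 25: O, bond orders sum to 2 (valence 2) → 0 H
  atom 26: C, bond orders sum to 1 (valence 4) → 3 H
  atom 27: C, bond orders sum to 2 (valence 4) → 2 H
  atom 28: C, bond orders sum to 4 (valence 4) → 0 H
  atom 29: O, bond orders sum to 1 (valence 2) → 1 H
  atom 30: O, bond orders sum to 2 (valence 2) → 0 H
Total hydrogens: 30.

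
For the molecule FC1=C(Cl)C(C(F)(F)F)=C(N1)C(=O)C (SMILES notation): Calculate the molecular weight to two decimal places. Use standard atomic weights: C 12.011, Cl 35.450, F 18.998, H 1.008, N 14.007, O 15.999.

First, the molecular formula is C7H4ClF4NO (counting implicit H from valence).
  C: 7 × 12.011 = 84.077
  Cl: 1 × 35.450 = 35.450
  F: 4 × 18.998 = 75.992
  H: 4 × 1.008 = 4.032
  N: 1 × 14.007 = 14.007
  O: 1 × 15.999 = 15.999
Sum: 7×12.011 + 1×35.450 + 4×18.998 + 4×1.008 + 1×14.007 + 1×15.999 = 229.557 → 229.56 g/mol.

229.56 g/mol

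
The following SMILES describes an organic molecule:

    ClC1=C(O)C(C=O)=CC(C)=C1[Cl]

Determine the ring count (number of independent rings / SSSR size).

In SMILES, each pair of matching ring-closure digits denotes one ring-closing bond; the number of such bonds equals the number of independent rings.
Ring-closure bonds here: 1.

1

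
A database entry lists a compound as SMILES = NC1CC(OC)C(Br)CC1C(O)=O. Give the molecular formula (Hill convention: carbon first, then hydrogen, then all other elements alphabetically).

C8H14BrNO3

Walk through each heavy atom and fill implicit hydrogens from standard valence (C 4, N 3, O 2, S 2, halogen 1):
  atom 1: N, bond orders sum to 1 (valence 3) → 2 H
  atom 2: C, bond orders sum to 3 (valence 4) → 1 H
  atom 3: C, bond orders sum to 2 (valence 4) → 2 H
  atom 4: C, bond orders sum to 3 (valence 4) → 1 H
  atom 5: O, bond orders sum to 2 (valence 2) → 0 H
  atom 6: C, bond orders sum to 1 (valence 4) → 3 H
  atom 7: C, bond orders sum to 3 (valence 4) → 1 H
  atom 8: Br (halogen, monovalent) → 0 H
  atom 9: C, bond orders sum to 2 (valence 4) → 2 H
  atom 10: C, bond orders sum to 3 (valence 4) → 1 H
  atom 11: C, bond orders sum to 4 (valence 4) → 0 H
  atom 12: O, bond orders sum to 1 (valence 2) → 1 H
  atom 13: O, bond orders sum to 2 (valence 2) → 0 H
Totals → C:8, H:14, Br:1, N:1, O:3.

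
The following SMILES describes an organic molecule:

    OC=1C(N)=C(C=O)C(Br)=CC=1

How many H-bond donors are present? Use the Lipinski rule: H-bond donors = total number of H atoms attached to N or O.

Donors: find every N or O and count the H atoms it carries.
  atom 1 (O): bond orders sum to 1 → 1 H
  atom 4 (N): bond orders sum to 1 → 2 H
  atom 7 (O): bond orders sum to 2 → 0 H
Lipinski HBD = 3.

3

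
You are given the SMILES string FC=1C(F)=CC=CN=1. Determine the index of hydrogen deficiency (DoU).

4

Degree of unsaturation = (number of rings) + (number of π bonds).
Ring closures in the SMILES: 1.
π bonds: 3 double bonds (each 1 DoU) → 3 DoU from unsaturation.
Total DoU = 1 + 3 = 4.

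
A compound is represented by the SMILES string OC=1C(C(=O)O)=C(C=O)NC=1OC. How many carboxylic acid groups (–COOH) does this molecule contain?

1

The carboxylic acid motif appears at heavy-atom position 4 in the SMILES.
Other groups present: 1 aldehyde, 1 ether, 1 hydroxyl.
Carboxylic acid count: 1.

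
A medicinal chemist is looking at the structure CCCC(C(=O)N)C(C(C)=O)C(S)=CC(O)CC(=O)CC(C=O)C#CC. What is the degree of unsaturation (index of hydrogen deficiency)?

7

Molecular formula: C19H27NO5S.
DoU = (2C + 2 + N − H − X) / 2, where X is the halogen count and O/S are ignored.
    = (2·19 + 2 + 1 − 27 − 0) / 2 = 14 / 2 = 7.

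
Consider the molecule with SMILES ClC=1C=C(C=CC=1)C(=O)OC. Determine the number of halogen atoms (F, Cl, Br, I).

1

Halogen atoms appear at heavy-atom position 1 (1×Cl).
Other groups present: 1 ester.
Halogen count: 1.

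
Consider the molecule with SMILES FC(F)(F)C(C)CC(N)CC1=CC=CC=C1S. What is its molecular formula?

C12H16F3NS

Walk through each heavy atom and fill implicit hydrogens from standard valence (C 4, N 3, O 2, S 2, halogen 1):
  atom 1: F (halogen, monovalent) → 0 H
  atom 2: C, bond orders sum to 4 (valence 4) → 0 H
  atom 3: F (halogen, monovalent) → 0 H
  atom 4: F (halogen, monovalent) → 0 H
  atom 5: C, bond orders sum to 3 (valence 4) → 1 H
  atom 6: C, bond orders sum to 1 (valence 4) → 3 H
  atom 7: C, bond orders sum to 2 (valence 4) → 2 H
  atom 8: C, bond orders sum to 3 (valence 4) → 1 H
  atom 9: N, bond orders sum to 1 (valence 3) → 2 H
  atom 10: C, bond orders sum to 2 (valence 4) → 2 H
  atom 11: C, bond orders sum to 4 (valence 4) → 0 H
  atom 12: C, bond orders sum to 3 (valence 4) → 1 H
  atom 13: C, bond orders sum to 3 (valence 4) → 1 H
  atom 14: C, bond orders sum to 3 (valence 4) → 1 H
  atom 15: C, bond orders sum to 3 (valence 4) → 1 H
  atom 16: C, bond orders sum to 4 (valence 4) → 0 H
  atom 17: S, bond orders sum to 1 (valence 2) → 1 H
Totals → C:12, H:16, F:3, N:1, S:1.
In Hill order: C12H16F3NS.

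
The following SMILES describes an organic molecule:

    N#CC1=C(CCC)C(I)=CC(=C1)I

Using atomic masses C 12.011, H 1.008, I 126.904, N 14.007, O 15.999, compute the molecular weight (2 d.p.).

397.00 g/mol

First, the molecular formula is C10H9I2N (counting implicit H from valence).
  C: 10 × 12.011 = 120.110
  H: 9 × 1.008 = 9.072
  I: 2 × 126.904 = 253.808
  N: 1 × 14.007 = 14.007
Sum: 10×12.011 + 9×1.008 + 2×126.904 + 1×14.007 = 396.997 → 397.00 g/mol.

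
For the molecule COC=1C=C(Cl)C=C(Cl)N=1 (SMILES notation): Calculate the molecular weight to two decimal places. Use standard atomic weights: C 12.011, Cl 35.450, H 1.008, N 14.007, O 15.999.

178.01 g/mol

First, the molecular formula is C6H5Cl2NO (counting implicit H from valence).
  C: 6 × 12.011 = 72.066
  Cl: 2 × 35.450 = 70.900
  H: 5 × 1.008 = 5.040
  N: 1 × 14.007 = 14.007
  O: 1 × 15.999 = 15.999
Sum: 6×12.011 + 2×35.450 + 5×1.008 + 1×14.007 + 1×15.999 = 178.012 → 178.01 g/mol.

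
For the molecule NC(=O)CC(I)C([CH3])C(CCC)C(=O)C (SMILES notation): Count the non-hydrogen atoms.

Every atom symbol written in the SMILES (organic subset) is one heavy atom; implicit H are not written.
Heavy atoms by element → C:11, I:1, N:1, O:2.
Total: 15.

15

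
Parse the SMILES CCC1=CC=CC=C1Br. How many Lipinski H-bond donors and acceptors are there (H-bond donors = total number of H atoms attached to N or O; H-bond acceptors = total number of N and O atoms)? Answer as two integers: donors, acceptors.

Donors: find every N or O and count the H atoms it carries.
  (no N or O atoms present)
Lipinski HBD = 0.
Acceptors: N atoms = 0, O atoms = 0 → HBA = 0.

0, 0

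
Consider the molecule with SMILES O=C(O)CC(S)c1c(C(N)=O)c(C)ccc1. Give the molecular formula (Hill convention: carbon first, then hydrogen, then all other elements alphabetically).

Walk through each heavy atom and fill implicit hydrogens from standard valence (C 4, N 3, O 2, S 2, halogen 1); for lowercase aromatic atoms, an aromatic c carries 1 H when it has two neighbours and 0 H with three, and aromatic n carries 0 H:
  atom 1: O, bond orders sum to 2 (valence 2) → 0 H
  atom 2: C, bond orders sum to 4 (valence 4) → 0 H
  atom 3: O, bond orders sum to 1 (valence 2) → 1 H
  atom 4: C, bond orders sum to 2 (valence 4) → 2 H
  atom 5: C, bond orders sum to 3 (valence 4) → 1 H
  atom 6: S, bond orders sum to 1 (valence 2) → 1 H
  atom 7: aromatic c, 3 neighbours → 0 H
  atom 8: aromatic c, 3 neighbours → 0 H
  atom 9: C, bond orders sum to 4 (valence 4) → 0 H
  atom 10: N, bond orders sum to 1 (valence 3) → 2 H
  atom 11: O, bond orders sum to 2 (valence 2) → 0 H
  atom 12: aromatic c, 3 neighbours → 0 H
  atom 13: C, bond orders sum to 1 (valence 4) → 3 H
  atom 14: aromatic c, 2 neighbours → 1 H
  atom 15: aromatic c, 2 neighbours → 1 H
  atom 16: aromatic c, 2 neighbours → 1 H
Totals → C:11, H:13, N:1, O:3, S:1.
In Hill order: C11H13NO3S.

C11H13NO3S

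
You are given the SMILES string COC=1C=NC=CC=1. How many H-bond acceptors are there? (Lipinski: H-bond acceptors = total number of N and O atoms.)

2

N atoms: 1; O atoms: 1.
Lipinski HBA = 1 + 1 = 2.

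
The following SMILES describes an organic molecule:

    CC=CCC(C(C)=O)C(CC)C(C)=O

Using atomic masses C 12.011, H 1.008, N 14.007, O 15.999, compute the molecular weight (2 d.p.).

First, the molecular formula is C12H20O2 (counting implicit H from valence).
  C: 12 × 12.011 = 144.132
  H: 20 × 1.008 = 20.160
  O: 2 × 15.999 = 31.998
Sum: 12×12.011 + 20×1.008 + 2×15.999 = 196.290 → 196.29 g/mol.

196.29 g/mol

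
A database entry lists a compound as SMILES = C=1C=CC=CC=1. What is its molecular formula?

Walk through each heavy atom and fill implicit hydrogens from standard valence (C 4, N 3, O 2, S 2, halogen 1):
  atom 1: C, bond orders sum to 3 (valence 4) → 1 H
  atom 2: C, bond orders sum to 3 (valence 4) → 1 H
  atom 3: C, bond orders sum to 3 (valence 4) → 1 H
  atom 4: C, bond orders sum to 3 (valence 4) → 1 H
  atom 5: C, bond orders sum to 3 (valence 4) → 1 H
  atom 6: C, bond orders sum to 3 (valence 4) → 1 H
Totals → C:6, H:6.
In Hill order: C6H6.

C6H6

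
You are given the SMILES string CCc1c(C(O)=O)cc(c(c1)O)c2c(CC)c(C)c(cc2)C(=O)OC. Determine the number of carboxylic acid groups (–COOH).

The carboxylic acid motif appears at heavy-atom position 5 in the SMILES.
Other groups present: 1 ester, 1 hydroxyl.
Carboxylic acid count: 1.

1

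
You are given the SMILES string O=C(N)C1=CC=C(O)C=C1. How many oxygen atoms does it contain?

Scan the SMILES for O atoms (remember two-letter symbols like Cl and Br are single atoms).
Oxygen count: 2.

2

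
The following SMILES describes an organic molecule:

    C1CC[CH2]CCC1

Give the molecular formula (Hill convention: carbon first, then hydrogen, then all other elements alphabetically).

C7H14

Walk through each heavy atom and fill implicit hydrogens from standard valence (C 4, N 3, O 2, S 2, halogen 1):
  atom 1: C, bond orders sum to 2 (valence 4) → 2 H
  atom 2: C, bond orders sum to 2 (valence 4) → 2 H
  atom 3: C, bond orders sum to 2 (valence 4) → 2 H
  atom 4: C with explicit H count 2
  atom 5: C, bond orders sum to 2 (valence 4) → 2 H
  atom 6: C, bond orders sum to 2 (valence 4) → 2 H
  atom 7: C, bond orders sum to 2 (valence 4) → 2 H
Totals → C:7, H:14.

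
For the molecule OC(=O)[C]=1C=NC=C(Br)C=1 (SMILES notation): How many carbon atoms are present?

Count every carbon token in the SMILES (each C, including those in ring-closure positions and inside branches).
Carbon count: 6.

6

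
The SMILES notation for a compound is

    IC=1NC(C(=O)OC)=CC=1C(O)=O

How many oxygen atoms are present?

Scan the SMILES for O atoms (remember two-letter symbols like Cl and Br are single atoms).
Oxygen count: 4.

4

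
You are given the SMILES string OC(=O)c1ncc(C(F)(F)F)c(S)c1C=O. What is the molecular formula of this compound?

C8H4F3NO3S

Walk through each heavy atom and fill implicit hydrogens from standard valence (C 4, N 3, O 2, S 2, halogen 1); for lowercase aromatic atoms, an aromatic c carries 1 H when it has two neighbours and 0 H with three, and aromatic n carries 0 H:
  atom 1: O, bond orders sum to 1 (valence 2) → 1 H
  atom 2: C, bond orders sum to 4 (valence 4) → 0 H
  atom 3: O, bond orders sum to 2 (valence 2) → 0 H
  atom 4: aromatic c, 3 neighbours → 0 H
  atom 5: aromatic n, 2 neighbours → 0 H
  atom 6: aromatic c, 2 neighbours → 1 H
  atom 7: aromatic c, 3 neighbours → 0 H
  atom 8: C, bond orders sum to 4 (valence 4) → 0 H
  atom 9: F (halogen, monovalent) → 0 H
  atom 10: F (halogen, monovalent) → 0 H
  atom 11: F (halogen, monovalent) → 0 H
  atom 12: aromatic c, 3 neighbours → 0 H
  atom 13: S, bond orders sum to 1 (valence 2) → 1 H
  atom 14: aromatic c, 3 neighbours → 0 H
  atom 15: C, bond orders sum to 3 (valence 4) → 1 H
  atom 16: O, bond orders sum to 2 (valence 2) → 0 H
Totals → C:8, H:4, F:3, N:1, O:3, S:1.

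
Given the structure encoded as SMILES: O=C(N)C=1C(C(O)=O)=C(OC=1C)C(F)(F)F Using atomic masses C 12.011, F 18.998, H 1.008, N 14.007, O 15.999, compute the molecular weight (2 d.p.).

237.13 g/mol

First, the molecular formula is C8H6F3NO4 (counting implicit H from valence).
  C: 8 × 12.011 = 96.088
  F: 3 × 18.998 = 56.994
  H: 6 × 1.008 = 6.048
  N: 1 × 14.007 = 14.007
  O: 4 × 15.999 = 63.996
Sum: 8×12.011 + 3×18.998 + 6×1.008 + 1×14.007 + 4×15.999 = 237.133 → 237.13 g/mol.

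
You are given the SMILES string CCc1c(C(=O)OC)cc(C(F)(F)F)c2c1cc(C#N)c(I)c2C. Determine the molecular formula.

C17H13F3INO2

Walk through each heavy atom and fill implicit hydrogens from standard valence (C 4, N 3, O 2, S 2, halogen 1); for lowercase aromatic atoms, an aromatic c carries 1 H when it has two neighbours and 0 H with three, and aromatic n carries 0 H:
  atom 1: C, bond orders sum to 1 (valence 4) → 3 H
  atom 2: C, bond orders sum to 2 (valence 4) → 2 H
  atom 3: aromatic c, 3 neighbours → 0 H
  atom 4: aromatic c, 3 neighbours → 0 H
  atom 5: C, bond orders sum to 4 (valence 4) → 0 H
  atom 6: O, bond orders sum to 2 (valence 2) → 0 H
  atom 7: O, bond orders sum to 2 (valence 2) → 0 H
  atom 8: C, bond orders sum to 1 (valence 4) → 3 H
  atom 9: aromatic c, 2 neighbours → 1 H
  atom 10: aromatic c, 3 neighbours → 0 H
  atom 11: C, bond orders sum to 4 (valence 4) → 0 H
  atom 12: F (halogen, monovalent) → 0 H
  atom 13: F (halogen, monovalent) → 0 H
  atom 14: F (halogen, monovalent) → 0 H
  atom 15: aromatic c, 3 neighbours → 0 H
  atom 16: aromatic c, 3 neighbours → 0 H
  atom 17: aromatic c, 2 neighbours → 1 H
  atom 18: aromatic c, 3 neighbours → 0 H
  atom 19: C, bond orders sum to 4 (valence 4) → 0 H
  atom 20: N, bond orders sum to 3 (valence 3) → 0 H
  atom 21: aromatic c, 3 neighbours → 0 H
  atom 22: I (halogen, monovalent) → 0 H
  atom 23: aromatic c, 3 neighbours → 0 H
  atom 24: C, bond orders sum to 1 (valence 4) → 3 H
Totals → C:17, H:13, F:3, I:1, N:1, O:2.
In Hill order: C17H13F3INO2.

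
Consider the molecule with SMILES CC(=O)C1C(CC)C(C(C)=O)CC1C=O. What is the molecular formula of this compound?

Walk through each heavy atom and fill implicit hydrogens from standard valence (C 4, N 3, O 2, S 2, halogen 1):
  atom 1: C, bond orders sum to 1 (valence 4) → 3 H
  atom 2: C, bond orders sum to 4 (valence 4) → 0 H
  atom 3: O, bond orders sum to 2 (valence 2) → 0 H
  atom 4: C, bond orders sum to 3 (valence 4) → 1 H
  atom 5: C, bond orders sum to 3 (valence 4) → 1 H
  atom 6: C, bond orders sum to 2 (valence 4) → 2 H
  atom 7: C, bond orders sum to 1 (valence 4) → 3 H
  atom 8: C, bond orders sum to 3 (valence 4) → 1 H
  atom 9: C, bond orders sum to 4 (valence 4) → 0 H
  atom 10: C, bond orders sum to 1 (valence 4) → 3 H
  atom 11: O, bond orders sum to 2 (valence 2) → 0 H
  atom 12: C, bond orders sum to 2 (valence 4) → 2 H
  atom 13: C, bond orders sum to 3 (valence 4) → 1 H
  atom 14: C, bond orders sum to 3 (valence 4) → 1 H
  atom 15: O, bond orders sum to 2 (valence 2) → 0 H
Totals → C:12, H:18, O:3.

C12H18O3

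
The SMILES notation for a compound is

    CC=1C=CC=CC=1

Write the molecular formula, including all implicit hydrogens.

C7H8

Walk through each heavy atom and fill implicit hydrogens from standard valence (C 4, N 3, O 2, S 2, halogen 1):
  atom 1: C, bond orders sum to 1 (valence 4) → 3 H
  atom 2: C, bond orders sum to 4 (valence 4) → 0 H
  atom 3: C, bond orders sum to 3 (valence 4) → 1 H
  atom 4: C, bond orders sum to 3 (valence 4) → 1 H
  atom 5: C, bond orders sum to 3 (valence 4) → 1 H
  atom 6: C, bond orders sum to 3 (valence 4) → 1 H
  atom 7: C, bond orders sum to 3 (valence 4) → 1 H
Totals → C:7, H:8.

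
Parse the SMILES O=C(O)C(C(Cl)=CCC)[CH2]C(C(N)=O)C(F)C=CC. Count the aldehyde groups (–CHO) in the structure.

Scan the SMILES for the aldehyde motif — none present.
Groups that are present: 2 alkene, 1 amide, 1 carboxylic acid.

0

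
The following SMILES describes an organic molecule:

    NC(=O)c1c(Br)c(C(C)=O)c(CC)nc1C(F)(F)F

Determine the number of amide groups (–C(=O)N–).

The amide motif appears at heavy-atom position 2 in the SMILES.
Other groups present: 1 ketone.
Amide count: 1.

1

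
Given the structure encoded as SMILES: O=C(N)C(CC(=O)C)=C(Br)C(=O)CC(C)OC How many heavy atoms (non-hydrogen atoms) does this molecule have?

17

Every atom symbol written in the SMILES (organic subset) is one heavy atom; implicit H are not written.
Heavy atoms by element → Br:1, C:11, N:1, O:4.
Total: 17.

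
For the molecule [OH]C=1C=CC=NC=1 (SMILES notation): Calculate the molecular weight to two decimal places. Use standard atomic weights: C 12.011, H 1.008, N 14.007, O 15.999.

First, the molecular formula is C5H5NO (counting implicit H from valence).
  C: 5 × 12.011 = 60.055
  H: 5 × 1.008 = 5.040
  N: 1 × 14.007 = 14.007
  O: 1 × 15.999 = 15.999
Sum: 5×12.011 + 5×1.008 + 1×14.007 + 1×15.999 = 95.101 → 95.10 g/mol.

95.10 g/mol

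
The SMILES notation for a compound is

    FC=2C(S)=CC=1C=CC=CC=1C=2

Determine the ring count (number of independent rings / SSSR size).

2

In SMILES, each pair of matching ring-closure digits denotes one ring-closing bond; the number of such bonds equals the number of independent rings.
Ring-closure bonds here: 2.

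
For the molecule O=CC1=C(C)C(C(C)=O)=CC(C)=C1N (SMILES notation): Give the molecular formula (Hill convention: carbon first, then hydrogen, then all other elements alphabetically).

Walk through each heavy atom and fill implicit hydrogens from standard valence (C 4, N 3, O 2, S 2, halogen 1):
  atom 1: O, bond orders sum to 2 (valence 2) → 0 H
  atom 2: C, bond orders sum to 3 (valence 4) → 1 H
  atom 3: C, bond orders sum to 4 (valence 4) → 0 H
  atom 4: C, bond orders sum to 4 (valence 4) → 0 H
  atom 5: C, bond orders sum to 1 (valence 4) → 3 H
  atom 6: C, bond orders sum to 4 (valence 4) → 0 H
  atom 7: C, bond orders sum to 4 (valence 4) → 0 H
  atom 8: C, bond orders sum to 1 (valence 4) → 3 H
  atom 9: O, bond orders sum to 2 (valence 2) → 0 H
  atom 10: C, bond orders sum to 3 (valence 4) → 1 H
  atom 11: C, bond orders sum to 4 (valence 4) → 0 H
  atom 12: C, bond orders sum to 1 (valence 4) → 3 H
  atom 13: C, bond orders sum to 4 (valence 4) → 0 H
  atom 14: N, bond orders sum to 1 (valence 3) → 2 H
Totals → C:11, H:13, N:1, O:2.

C11H13NO2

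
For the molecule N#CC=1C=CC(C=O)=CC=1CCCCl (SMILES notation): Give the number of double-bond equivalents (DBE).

Degree of unsaturation = (number of rings) + (number of π bonds).
Ring closures in the SMILES: 1.
π bonds: 4 double bonds (each 1 DoU), 1 triple bond (each 2 DoU) → 6 DoU from unsaturation.
Total DoU = 1 + 6 = 7.

7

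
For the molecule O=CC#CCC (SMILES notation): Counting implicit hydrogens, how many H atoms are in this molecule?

6

Walk through each heavy atom and fill implicit hydrogens from standard valence (C 4, N 3, O 2, S 2, halogen 1):
  atom 1: O, bond orders sum to 2 (valence 2) → 0 H
  atom 2: C, bond orders sum to 3 (valence 4) → 1 H
  atom 3: C, bond orders sum to 4 (valence 4) → 0 H
  atom 4: C, bond orders sum to 4 (valence 4) → 0 H
  atom 5: C, bond orders sum to 2 (valence 4) → 2 H
  atom 6: C, bond orders sum to 1 (valence 4) → 3 H
Total hydrogens: 6.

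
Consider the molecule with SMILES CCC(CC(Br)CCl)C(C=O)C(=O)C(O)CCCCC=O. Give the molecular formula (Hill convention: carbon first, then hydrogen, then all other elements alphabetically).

Walk through each heavy atom and fill implicit hydrogens from standard valence (C 4, N 3, O 2, S 2, halogen 1):
  atom 1: C, bond orders sum to 1 (valence 4) → 3 H
  atom 2: C, bond orders sum to 2 (valence 4) → 2 H
  atom 3: C, bond orders sum to 3 (valence 4) → 1 H
  atom 4: C, bond orders sum to 2 (valence 4) → 2 H
  atom 5: C, bond orders sum to 3 (valence 4) → 1 H
  atom 6: Br (halogen, monovalent) → 0 H
  atom 7: C, bond orders sum to 2 (valence 4) → 2 H
  atom 8: Cl (halogen, monovalent) → 0 H
  atom 9: C, bond orders sum to 3 (valence 4) → 1 H
  atom 10: C, bond orders sum to 3 (valence 4) → 1 H
  atom 11: O, bond orders sum to 2 (valence 2) → 0 H
  atom 12: C, bond orders sum to 4 (valence 4) → 0 H
  atom 13: O, bond orders sum to 2 (valence 2) → 0 H
  atom 14: C, bond orders sum to 3 (valence 4) → 1 H
  atom 15: O, bond orders sum to 1 (valence 2) → 1 H
  atom 16: C, bond orders sum to 2 (valence 4) → 2 H
  atom 17: C, bond orders sum to 2 (valence 4) → 2 H
  atom 18: C, bond orders sum to 2 (valence 4) → 2 H
  atom 19: C, bond orders sum to 2 (valence 4) → 2 H
  atom 20: C, bond orders sum to 3 (valence 4) → 1 H
  atom 21: O, bond orders sum to 2 (valence 2) → 0 H
Totals → C:15, H:24, Br:1, Cl:1, O:4.

C15H24BrClO4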